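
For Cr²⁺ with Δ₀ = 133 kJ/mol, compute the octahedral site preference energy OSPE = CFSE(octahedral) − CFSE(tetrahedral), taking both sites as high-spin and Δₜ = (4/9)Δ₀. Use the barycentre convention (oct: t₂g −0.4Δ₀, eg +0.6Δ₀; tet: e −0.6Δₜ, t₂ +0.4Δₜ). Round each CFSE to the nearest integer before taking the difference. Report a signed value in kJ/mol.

Cr sits in group 6; removing 2 electrons leaves Cr²⁺ with 6 − 2 = 4 d electrons.
Octahedral (high-spin): t₂g³ eg¹, CFSE = 3(−0.4) + 1(+0.6) = -0.6Δ₀ = -0.6 × 133 = -80 kJ/mol.
In a tetrahedral site the filling is e² t₂²: CFSE(tet) = -0.4Δₜ = -0.4 × (4/9)(133) = -24 kJ/mol.
Subtracting, OSPE = -80 − (-24) = -56 kJ/mol.

-56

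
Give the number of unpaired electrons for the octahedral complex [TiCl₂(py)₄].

Ligand charges: 2×(-1) from Cl⁻ and 4×(+0) from py sum to -2; with overall charge +0, Ti is +2.
Ti²⁺: group 4, so d-count = 4 − 2 = 2.
Configuration: t₂g² eg⁰, giving 2 unpaired electrons.

2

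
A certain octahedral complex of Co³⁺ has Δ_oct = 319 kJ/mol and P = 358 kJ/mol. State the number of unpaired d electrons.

4

Co³⁺: group 9, so d-count = 9 − 3 = 6.
Here Δ_oct < P (319 < 358), so the high-spin state is favoured.
That gives t₂g⁴ eg².
Unpaired electrons: 4.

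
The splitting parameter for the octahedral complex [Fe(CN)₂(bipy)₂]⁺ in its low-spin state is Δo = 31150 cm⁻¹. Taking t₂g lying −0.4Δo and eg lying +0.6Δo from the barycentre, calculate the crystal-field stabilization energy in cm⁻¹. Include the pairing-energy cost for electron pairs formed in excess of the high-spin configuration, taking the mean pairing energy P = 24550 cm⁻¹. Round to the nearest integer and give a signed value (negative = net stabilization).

-13200

Ligand charges: 2×(-1) from CN⁻ and 2×(+0) from bipy sum to -2; with overall charge +1, Fe is +3.
Fe sits in group 8; removing 3 electrons leaves Fe³⁺ with 8 − 3 = 5 d electrons.
Configuration: t₂g⁵ eg⁰.
The orbital stabilization is -2.0Δo = -2.0 × 31150 = -62300 cm⁻¹.
Relative to high-spin t₂g³ eg² (0 paired), the low-spin configuration has 2 additional pairs, contributing +2 × 24550 = +49100 cm⁻¹.
Overall CFSE = -62300 + 49100 = -13200 cm⁻¹.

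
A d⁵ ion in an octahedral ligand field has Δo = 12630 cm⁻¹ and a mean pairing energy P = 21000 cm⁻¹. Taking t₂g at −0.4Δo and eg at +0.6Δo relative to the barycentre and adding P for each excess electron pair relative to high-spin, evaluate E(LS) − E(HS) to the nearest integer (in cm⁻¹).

16740

In the high-spin limit (t₂g³ eg²) the orbital term is 0.0Δo = 0 cm⁻¹, with no excess pairing.
Low-spin: t₂g⁵ eg⁰, orbital CFSE = -2.0Δo = -25260 cm⁻¹; plus 2 excess pairs × P = +42000 cm⁻¹; total 16740 cm⁻¹.
The difference is 16740 − (0) = 16740 cm⁻¹, so high-spin lies lower.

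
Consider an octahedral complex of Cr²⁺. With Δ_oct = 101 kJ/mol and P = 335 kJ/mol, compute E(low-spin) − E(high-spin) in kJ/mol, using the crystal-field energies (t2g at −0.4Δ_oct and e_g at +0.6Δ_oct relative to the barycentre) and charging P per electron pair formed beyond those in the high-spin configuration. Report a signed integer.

Cr²⁺: group 6, so d-count = 6 − 2 = 4.
High-spin: t2g^3 e_g^1, CFSE = -0.6Δ_oct = -61 kJ/mol.
For low-spin the configuration is t2g^4 e_g^0: orbital energy -1.6 × 101 = -162 kJ/mol, and 1 additional pair relative to high-spin adds 335 kJ/mol, giving 173 kJ/mol.
E(LS) − E(HS) = 173 − (-61) = 234 kJ/mol.

234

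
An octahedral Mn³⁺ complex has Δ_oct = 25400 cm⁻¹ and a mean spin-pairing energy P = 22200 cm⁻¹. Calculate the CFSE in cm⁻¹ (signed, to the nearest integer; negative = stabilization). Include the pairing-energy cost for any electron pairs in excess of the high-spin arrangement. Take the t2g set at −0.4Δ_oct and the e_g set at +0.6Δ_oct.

-18440

Mn³⁺: group 7, so d-count = 7 − 3 = 4.
Here Δ_oct > P (25400 > 22200), so the low-spin state is favoured.
That gives t2g^4 e_g^0.
Orbital CFSE = -1.6Δ_oct = -1.6 × 25400 = -40640 cm⁻¹.
Excess pairs vs high-spin: 1 − 0 = 1; pairing cost = +22200 cm⁻¹.
Net CFSE = -40640 + 22200 = -18440 cm⁻¹.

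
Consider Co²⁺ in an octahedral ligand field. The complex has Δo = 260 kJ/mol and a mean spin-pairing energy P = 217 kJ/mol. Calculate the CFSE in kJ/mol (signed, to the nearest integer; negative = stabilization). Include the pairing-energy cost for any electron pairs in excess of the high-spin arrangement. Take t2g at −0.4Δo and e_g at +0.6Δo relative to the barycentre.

-251

Co is in group 9, so Co²⁺ is d⁷ (9 − 2 = 7).
Since Δo = 260 kJ/mol > P = 217 kJ/mol, the complex adopts the low-spin configuration.
Configuration: t2g^6 e_g^1.
Orbital CFSE = -1.8Δo = -1.8 × 260 = -468 kJ/mol.
Excess pairs vs high-spin: 3 − 2 = 1; pairing cost = +217 kJ/mol.
Net CFSE = -468 + 217 = -251 kJ/mol.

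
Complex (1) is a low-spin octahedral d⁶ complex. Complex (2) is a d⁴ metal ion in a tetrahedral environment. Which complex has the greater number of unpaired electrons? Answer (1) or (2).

(1): t₂g⁶ eg⁰ → 0 unpaired.
(2): With tetrahedral geometry the complex is necessarily high-spin; e² t₂² → 4 unpaired.
So (2) has more unpaired electrons.

(2)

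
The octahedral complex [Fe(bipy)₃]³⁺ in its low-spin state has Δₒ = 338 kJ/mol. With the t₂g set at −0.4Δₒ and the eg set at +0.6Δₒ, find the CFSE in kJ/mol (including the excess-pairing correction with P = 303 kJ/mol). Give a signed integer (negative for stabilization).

-70

bipy is neutral, so the +3 overall charge sits on Fe: oxidation state +3.
Fe is in group 8, so Fe³⁺ is d⁵ (8 − 3 = 5).
The d⁵ electrons fill as t₂g⁵ eg⁰.
Orbital CFSE = 5(-0.4) + 0(0.6) = -2.0Δₒ = -2.0 × 338 = -676 kJ/mol.
Relative to high-spin t₂g³ eg² (0 paired), the low-spin configuration has 2 additional pairs, contributing +2 × 303 = +606 kJ/mol.
Overall CFSE = -676 + 606 = -70 kJ/mol.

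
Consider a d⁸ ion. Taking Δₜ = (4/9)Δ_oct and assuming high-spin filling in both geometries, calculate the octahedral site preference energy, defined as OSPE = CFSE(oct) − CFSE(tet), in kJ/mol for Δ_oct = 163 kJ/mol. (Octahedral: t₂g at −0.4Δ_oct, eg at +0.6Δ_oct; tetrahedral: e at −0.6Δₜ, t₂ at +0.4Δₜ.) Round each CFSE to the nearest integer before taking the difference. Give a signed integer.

-138

Octahedral (high-spin): t2g^6 e_g^2, CFSE = 6(−0.4) + 2(+0.6) = -1.2Δ_oct = -1.2 × 163 = -196 kJ/mol.
In a tetrahedral site the filling is e^4 t2^4: CFSE(tet) = -0.8Δₜ = -0.8 × (4/9)(163) = -58 kJ/mol.
OSPE = CFSE(oct) − CFSE(tet) = -196 − (-58) = -138 kJ/mol.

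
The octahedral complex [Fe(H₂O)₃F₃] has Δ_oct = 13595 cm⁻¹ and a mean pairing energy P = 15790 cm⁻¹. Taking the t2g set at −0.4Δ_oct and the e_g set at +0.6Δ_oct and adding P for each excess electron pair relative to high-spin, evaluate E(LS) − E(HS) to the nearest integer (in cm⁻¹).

Ligand charges: 3×(+0) from H₂O and 3×(-1) from F⁻ sum to -3; with overall charge +0, Fe is +3.
Fe sits in group 8; removing 3 electrons leaves Fe³⁺ with 8 − 3 = 5 d electrons.
High-spin d⁵ fills as t2g^3 e_g^2 with CFSE 3(−0.4) + 2(+0.6) = 0.0Δ_oct = 0 cm⁻¹.
For low-spin the configuration is t2g^5 e_g^0: orbital energy -2.0 × 13595 = -27190 cm⁻¹, and 2 additional pairs relative to high-spin add 31580 cm⁻¹, giving 4390 cm⁻¹.
The difference is 4390 − (0) = 4390 cm⁻¹, so high-spin lies lower.

4390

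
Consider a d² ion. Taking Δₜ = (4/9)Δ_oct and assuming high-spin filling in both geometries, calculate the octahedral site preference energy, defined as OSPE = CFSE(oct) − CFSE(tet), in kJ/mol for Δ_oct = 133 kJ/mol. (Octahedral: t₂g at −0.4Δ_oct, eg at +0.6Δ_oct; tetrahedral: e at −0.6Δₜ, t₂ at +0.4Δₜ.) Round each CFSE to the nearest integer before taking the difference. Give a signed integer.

Octahedral high-spin t₂g² eg⁰: CFSE = -0.8 × 133 = -106 kJ/mol.
In a tetrahedral site the filling is e² t₂⁰: CFSE(tet) = -1.2Δₜ = -1.2 × (4/9)(133) = -71 kJ/mol.
Subtracting, OSPE = -106 − (-71) = -35 kJ/mol.

-35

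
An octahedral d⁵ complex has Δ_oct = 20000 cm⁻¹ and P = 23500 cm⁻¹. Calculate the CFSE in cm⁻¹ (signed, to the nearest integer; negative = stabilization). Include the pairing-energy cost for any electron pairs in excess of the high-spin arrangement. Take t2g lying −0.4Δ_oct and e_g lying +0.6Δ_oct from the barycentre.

0

Since Δ_oct = 20000 cm⁻¹ < P = 23500 cm⁻¹, the complex adopts the high-spin configuration.
Filling d⁵ accordingly: t2g^3 e_g^2.
Orbital CFSE = 0.0Δ_oct = 0.0 × 20000 = 0 cm⁻¹.
High-spin has no excess pairs, so no pairing correction applies.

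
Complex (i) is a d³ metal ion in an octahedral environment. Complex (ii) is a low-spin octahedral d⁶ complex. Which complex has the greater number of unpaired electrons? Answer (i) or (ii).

(i)

(i): For octahedral d³ the high- and low-spin configurations coincide; t₂g³ eg⁰ → 3 unpaired.
(ii): t2g^6 e_g^0 → 0 unpaired.
So (i) has more unpaired electrons.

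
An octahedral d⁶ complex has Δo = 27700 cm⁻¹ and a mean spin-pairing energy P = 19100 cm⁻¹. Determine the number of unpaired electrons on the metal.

Δo > P, so pairing is preferred: the ground state is low-spin.
Configuration: t₂g⁶ eg⁰.
Unpaired electrons: 0.

0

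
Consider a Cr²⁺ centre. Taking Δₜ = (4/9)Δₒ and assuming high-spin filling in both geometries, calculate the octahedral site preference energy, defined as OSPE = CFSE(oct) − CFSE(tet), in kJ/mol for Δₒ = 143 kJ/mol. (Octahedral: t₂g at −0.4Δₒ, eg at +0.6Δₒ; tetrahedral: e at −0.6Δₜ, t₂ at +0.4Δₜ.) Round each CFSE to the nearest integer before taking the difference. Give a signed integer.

Group 6 minus oxidation state +2 gives a d⁴ configuration for Cr²⁺.
In an octahedral site d⁴ (HS) is t2g^3 e_g^1, giving CFSE(oct) = -0.6Δₒ = -86 kJ/mol.
In a tetrahedral site the filling is e^2 t2^2: CFSE(tet) = -0.4Δₜ = -0.4 × (4/9)(143) = -25 kJ/mol.
OSPE = -86 − (-25) = -61 kJ/mol.

-61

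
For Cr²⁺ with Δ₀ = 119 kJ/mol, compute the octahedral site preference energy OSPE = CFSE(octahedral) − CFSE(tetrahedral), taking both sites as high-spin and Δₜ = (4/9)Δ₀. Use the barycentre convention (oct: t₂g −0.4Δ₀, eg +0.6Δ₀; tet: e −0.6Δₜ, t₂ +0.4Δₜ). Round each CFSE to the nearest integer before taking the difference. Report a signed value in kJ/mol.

Cr²⁺: group 6, so d-count = 6 − 2 = 4.
Octahedral high-spin t₂g³ eg¹: CFSE = -0.6 × 119 = -71 kJ/mol.
In a tetrahedral site the filling is e² t₂²: CFSE(tet) = -0.4Δₜ = -0.4 × (4/9)(119) = -21 kJ/mol.
OSPE = CFSE(oct) − CFSE(tet) = -71 − (-21) = -50 kJ/mol.

-50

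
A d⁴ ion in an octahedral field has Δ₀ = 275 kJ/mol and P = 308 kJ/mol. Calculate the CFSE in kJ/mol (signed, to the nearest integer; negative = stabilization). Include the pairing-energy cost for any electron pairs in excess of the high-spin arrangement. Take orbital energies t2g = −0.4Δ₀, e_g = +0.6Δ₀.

Since Δ₀ = 275 kJ/mol < P = 308 kJ/mol, the complex adopts the high-spin configuration.
That gives t2g^3 e_g^1.
Orbital CFSE = -0.6Δ₀ = -0.6 × 275 = -165 kJ/mol.
High-spin has no excess pairs, so no pairing correction applies.

-165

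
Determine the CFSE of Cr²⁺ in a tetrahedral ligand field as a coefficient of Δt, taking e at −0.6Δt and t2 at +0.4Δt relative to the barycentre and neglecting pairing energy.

-0.4 Δt

Cr²⁺: group 6, so d-count = 6 − 2 = 4.
Tetrahedral splitting is small, so the complex is high-spin.
Configuration: e^2 t2^2.
CFSE = 2(-0.6Δt) + 2(0.4Δt) = -1.2Δt + 0.8Δt = -0.4Δt.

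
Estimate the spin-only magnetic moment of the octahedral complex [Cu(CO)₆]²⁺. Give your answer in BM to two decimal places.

1.73 BM

CO is neutral, so the +2 overall charge sits on Cu: oxidation state +2.
Cu²⁺: group 11, so d-count = 11 − 2 = 9.
For octahedral d⁹ the high- and low-spin configurations coincide.
Configuration: t₂g⁶ eg³ → 1 unpaired electron.
μ(spin-only) = √[1(1+2)] = √3 ≈ 1.73 BM.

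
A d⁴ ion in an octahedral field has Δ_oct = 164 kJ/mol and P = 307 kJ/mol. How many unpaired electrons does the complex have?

4

Δ_oct < P, so pairing is avoided: the ground state is high-spin.
Filling d⁴ accordingly: t₂g³ eg¹.
Unpaired electrons: 4.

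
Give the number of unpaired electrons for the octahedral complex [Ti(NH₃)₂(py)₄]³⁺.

1

Ligand charges: 2×(+0) from NH₃ and 4×(+0) from py sum to +0; with overall charge +3, Ti is +3.
Ti³⁺: group 4, so d-count = 4 − 3 = 1.
Configuration: t₂g¹ eg⁰, giving 1 unpaired electron.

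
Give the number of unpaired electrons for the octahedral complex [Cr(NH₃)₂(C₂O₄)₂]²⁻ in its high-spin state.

Ligand charges: 2×(+0) from NH₃ and 2×(-2) from C₂O₄²⁻ sum to -4; with overall charge -2, Cr is +2.
Cr²⁺: group 6, so d-count = 6 − 2 = 4.
Configuration: t2g^3 e_g^1, giving 4 unpaired electrons.

4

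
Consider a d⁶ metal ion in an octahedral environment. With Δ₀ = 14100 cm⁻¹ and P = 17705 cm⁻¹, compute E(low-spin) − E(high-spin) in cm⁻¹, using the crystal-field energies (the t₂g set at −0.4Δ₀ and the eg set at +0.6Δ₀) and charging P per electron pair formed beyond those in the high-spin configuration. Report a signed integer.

7210

High-spin: t₂g⁴ eg², CFSE = -0.4Δ₀ = -5640 cm⁻¹.
Low-spin t₂g⁶ eg⁰ gives -2.4Δ₀ = -33840 cm⁻¹, but forming 2 extra pairs costs 2P = 35410 cm⁻¹, so E(LS) = -33840 + 35410 = 1570 cm⁻¹.
Thus E(LS) − E(HS) = 7210 cm⁻¹.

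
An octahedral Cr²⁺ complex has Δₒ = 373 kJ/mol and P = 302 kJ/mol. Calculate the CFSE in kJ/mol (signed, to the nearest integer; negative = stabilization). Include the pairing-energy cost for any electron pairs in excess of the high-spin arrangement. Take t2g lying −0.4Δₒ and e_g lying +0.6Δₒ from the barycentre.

-295

Cr²⁺: group 6, so d-count = 6 − 2 = 4.
Since Δₒ = 373 kJ/mol > P = 302 kJ/mol, the complex adopts the low-spin configuration.
That gives t2g^4 e_g^0.
Orbital CFSE = -1.6Δₒ = -1.6 × 373 = -597 kJ/mol.
Excess pairs vs high-spin: 1 − 0 = 1; pairing cost = +302 kJ/mol.
Net CFSE = -597 + 302 = -295 kJ/mol.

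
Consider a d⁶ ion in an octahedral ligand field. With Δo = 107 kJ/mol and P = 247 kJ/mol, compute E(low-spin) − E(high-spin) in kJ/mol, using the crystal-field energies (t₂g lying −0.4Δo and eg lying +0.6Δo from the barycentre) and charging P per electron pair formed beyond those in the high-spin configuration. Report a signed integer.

280

High-spin d⁶ fills as t₂g⁴ eg² with CFSE 4(−0.4) + 2(+0.6) = -0.4Δo = -43 kJ/mol.
Low-spin t₂g⁶ eg⁰ gives -2.4Δo = -257 kJ/mol, but forming 2 extra pairs costs 2P = 494 kJ/mol, so E(LS) = -257 + 494 = 237 kJ/mol.
Thus E(LS) − E(HS) = 280 kJ/mol.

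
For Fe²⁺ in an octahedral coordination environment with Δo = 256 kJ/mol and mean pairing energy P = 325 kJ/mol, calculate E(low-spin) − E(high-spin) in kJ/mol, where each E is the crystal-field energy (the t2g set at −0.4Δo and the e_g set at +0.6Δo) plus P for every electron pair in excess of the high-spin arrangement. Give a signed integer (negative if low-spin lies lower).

138

Fe²⁺: group 8, so d-count = 8 − 2 = 6.
High-spin d⁶ fills as t2g^4 e_g^2 with CFSE 4(−0.4) + 2(+0.6) = -0.4Δo = -102 kJ/mol.
Low-spin: t2g^6 e_g^0, orbital CFSE = -2.4Δo = -614 kJ/mol; plus 2 excess pairs × P = +650 kJ/mol; total 36 kJ/mol.
The difference is 36 − (-102) = 138 kJ/mol, so high-spin lies lower.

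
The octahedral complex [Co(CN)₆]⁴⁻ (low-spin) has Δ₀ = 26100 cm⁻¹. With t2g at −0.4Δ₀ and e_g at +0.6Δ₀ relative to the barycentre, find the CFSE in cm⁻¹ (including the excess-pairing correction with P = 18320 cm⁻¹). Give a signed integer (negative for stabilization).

Each CN⁻ contributes -1; 6 × (-1) = -6. With overall charge -4, Co is in the +2 oxidation state.
Co is in group 9, so Co²⁺ is d⁷ (9 − 2 = 7).
Configuration: t2g^6 e_g^1.
The orbital stabilization is -1.8Δ₀ = -1.8 × 26100 = -46980 cm⁻¹.
Relative to high-spin t2g^5 e_g^2 (2 paired), the low-spin configuration has 1 additional pair, contributing +1 × 18320 = +18320 cm⁻¹.
Combining: -46980 + 18320 = -28660 cm⁻¹.

-28660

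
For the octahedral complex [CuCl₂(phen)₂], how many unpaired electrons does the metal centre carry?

Ligand charges: 2×(-1) from Cl⁻ and 2×(+0) from phen sum to -2; with overall charge +0, Cu is +2.
Cu sits in group 11; removing 2 electrons leaves Cu²⁺ with 11 − 2 = 9 d electrons.
Configuration: t₂g⁶ eg³, giving 1 unpaired electron.

1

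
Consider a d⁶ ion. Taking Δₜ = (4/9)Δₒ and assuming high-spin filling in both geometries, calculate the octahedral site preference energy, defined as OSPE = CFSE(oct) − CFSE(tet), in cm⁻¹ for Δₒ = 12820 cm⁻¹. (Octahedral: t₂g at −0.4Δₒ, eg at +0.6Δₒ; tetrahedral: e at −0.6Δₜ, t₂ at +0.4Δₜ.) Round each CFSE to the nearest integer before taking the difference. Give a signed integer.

Octahedral (high-spin): t₂g⁴ eg², CFSE = 4(−0.4) + 2(+0.6) = -0.4Δₒ = -0.4 × 12820 = -5128 cm⁻¹.
Tetrahedral e³ t₂³ gives -0.6Δₜ = -0.6 × (4/9) × 12820 = -3419 cm⁻¹.
OSPE = -5128 − (-3419) = -1709 cm⁻¹.

-1709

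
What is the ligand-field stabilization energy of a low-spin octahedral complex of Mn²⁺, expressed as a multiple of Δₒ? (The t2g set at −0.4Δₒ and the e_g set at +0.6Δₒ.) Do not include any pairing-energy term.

Mn is in group 7, so Mn²⁺ is d⁵ (7 − 2 = 5).
Configuration: t2g^5 e_g^0.
CFSE = 5(-0.4Δₒ) + 0(0.6Δₒ) = -2.0Δₒ + 0.0Δₒ = -2.0Δₒ.

-2.0 Δₒ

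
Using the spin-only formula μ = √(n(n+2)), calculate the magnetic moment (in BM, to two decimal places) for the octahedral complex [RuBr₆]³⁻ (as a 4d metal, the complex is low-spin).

Each Br⁻ contributes -1; 6 × (-1) = -6. With overall charge -3, Ru is in the +3 oxidation state.
Group 8 minus oxidation state +3 gives a d⁵ configuration for Ru³⁺.
Configuration: t₂g⁵ eg⁰ → 1 unpaired electron.
μ(spin-only) = √[1(1+2)] = √3 ≈ 1.73 BM.

1.73 BM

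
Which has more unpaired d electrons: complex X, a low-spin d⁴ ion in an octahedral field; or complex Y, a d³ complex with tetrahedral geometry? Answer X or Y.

X: t2g^4 e_g^0 → 2 unpaired.
Y: With tetrahedral geometry the complex is necessarily high-spin; e² t₂¹ → 3 unpaired.
So Y has more unpaired electrons.

Y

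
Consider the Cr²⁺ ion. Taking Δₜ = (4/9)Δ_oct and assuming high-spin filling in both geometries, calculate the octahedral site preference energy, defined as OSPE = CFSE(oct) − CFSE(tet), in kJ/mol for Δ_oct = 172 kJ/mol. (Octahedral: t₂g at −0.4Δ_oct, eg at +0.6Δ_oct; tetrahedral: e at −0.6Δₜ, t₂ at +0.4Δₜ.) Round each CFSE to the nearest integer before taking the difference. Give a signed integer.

-72

Cr is in group 6, so Cr²⁺ is d⁴ (6 − 2 = 4).
In an octahedral site d⁴ (HS) is t₂g³ eg¹, giving CFSE(oct) = -0.6Δ_oct = -103 kJ/mol.
Tetrahedral: e² t₂², CFSE = 2(−0.6) + 2(+0.4) = -0.4Δₜ = -0.4 × (4/9) × 172 = -31 kJ/mol.
Subtracting, OSPE = -103 − (-31) = -72 kJ/mol.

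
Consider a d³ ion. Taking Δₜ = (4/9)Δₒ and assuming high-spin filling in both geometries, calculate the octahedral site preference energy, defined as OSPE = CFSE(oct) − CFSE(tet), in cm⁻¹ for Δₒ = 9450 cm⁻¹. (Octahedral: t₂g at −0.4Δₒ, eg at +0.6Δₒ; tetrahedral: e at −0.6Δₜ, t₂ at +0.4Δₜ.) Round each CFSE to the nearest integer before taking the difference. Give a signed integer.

-7980

Octahedral (high-spin): t2g^3 e_g^0, CFSE = 3(−0.4) + 0(+0.6) = -1.2Δₒ = -1.2 × 9450 = -11340 cm⁻¹.
In a tetrahedral site the filling is e^2 t2^1: CFSE(tet) = -0.8Δₜ = -0.8 × (4/9)(9450) = -3360 cm⁻¹.
OSPE = -11340 − (-3360) = -7980 cm⁻¹.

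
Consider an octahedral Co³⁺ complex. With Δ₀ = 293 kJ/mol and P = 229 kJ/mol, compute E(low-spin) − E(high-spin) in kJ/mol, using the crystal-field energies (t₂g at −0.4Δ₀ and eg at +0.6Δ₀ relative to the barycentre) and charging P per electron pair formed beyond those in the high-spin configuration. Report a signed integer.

-128

Co³⁺: group 9, so d-count = 9 − 3 = 6.
High-spin d⁶ fills as t₂g⁴ eg² with CFSE 4(−0.4) + 2(+0.6) = -0.4Δ₀ = -117 kJ/mol.
Low-spin: t₂g⁶ eg⁰, orbital CFSE = -2.4Δ₀ = -703 kJ/mol; plus 2 excess pairs × P = +458 kJ/mol; total -245 kJ/mol.
Thus E(LS) − E(HS) = -128 kJ/mol.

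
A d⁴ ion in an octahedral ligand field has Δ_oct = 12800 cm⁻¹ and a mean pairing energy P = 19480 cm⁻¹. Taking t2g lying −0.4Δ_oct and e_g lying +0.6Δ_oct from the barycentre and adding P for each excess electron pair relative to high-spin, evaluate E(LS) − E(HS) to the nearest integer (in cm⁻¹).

High-spin: t2g^3 e_g^1, CFSE = -0.6Δ_oct = -7680 cm⁻¹.
Low-spin: t2g^4 e_g^0, orbital CFSE = -1.6Δ_oct = -20480 cm⁻¹; plus 1 excess pair × P = +19480 cm⁻¹; total -1000 cm⁻¹.
E(LS) − E(HS) = -1000 − (-7680) = 6680 cm⁻¹.

6680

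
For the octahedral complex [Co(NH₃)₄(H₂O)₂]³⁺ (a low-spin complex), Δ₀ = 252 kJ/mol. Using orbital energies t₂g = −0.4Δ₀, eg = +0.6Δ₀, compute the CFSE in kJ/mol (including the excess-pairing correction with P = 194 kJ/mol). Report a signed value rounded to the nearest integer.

Ligand charges: 4×(+0) from NH₃ and 2×(+0) from H₂O sum to +0; with overall charge +3, Co is +3.
Co³⁺: group 9, so d-count = 9 − 3 = 6.
Electron filling gives t₂g⁶ eg⁰.
CFSE(orbital) = 6×(-0.4Δ₀) + 0×(0.6Δ₀) = -2.4Δ₀; with Δ₀ = 252 kJ/mol that is -605 kJ/mol.
High-spin d⁶ would be t₂g⁴ eg² with 1 pair; low-spin has 3, so 2 excess pairs cost +2P = +388 kJ/mol.
Combining: -605 + 388 = -217 kJ/mol.

-217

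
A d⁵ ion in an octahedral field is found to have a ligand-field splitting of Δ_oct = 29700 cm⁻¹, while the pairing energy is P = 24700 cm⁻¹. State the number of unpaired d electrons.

Δ_oct > P, so pairing is preferred: the ground state is low-spin.
That gives t2g^5 e_g^0.
Unpaired electrons: 1.

1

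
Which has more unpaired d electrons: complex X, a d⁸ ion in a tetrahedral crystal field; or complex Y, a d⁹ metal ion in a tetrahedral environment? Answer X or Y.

X: With tetrahedral geometry the complex is necessarily high-spin; e⁴ t₂⁴ → 2 unpaired.
Y: With tetrahedral geometry the complex is necessarily high-spin; e⁴ t₂⁵ → 1 unpaired.
So X has more unpaired electrons.

X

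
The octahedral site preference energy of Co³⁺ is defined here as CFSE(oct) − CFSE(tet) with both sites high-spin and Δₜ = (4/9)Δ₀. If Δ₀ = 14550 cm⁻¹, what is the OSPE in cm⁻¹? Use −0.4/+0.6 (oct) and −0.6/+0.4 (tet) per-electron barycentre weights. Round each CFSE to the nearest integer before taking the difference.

-1940

Co is in group 9, so Co³⁺ is d⁶ (9 − 3 = 6).
In an octahedral site d⁶ (HS) is t₂g⁴ eg², giving CFSE(oct) = -0.4Δ₀ = -5820 cm⁻¹.
Tetrahedral: e³ t₂³, CFSE = 3(−0.6) + 3(+0.4) = -0.6Δₜ = -0.6 × (4/9) × 14550 = -3880 cm⁻¹.
OSPE = CFSE(oct) − CFSE(tet) = -5820 − (-3880) = -1940 cm⁻¹.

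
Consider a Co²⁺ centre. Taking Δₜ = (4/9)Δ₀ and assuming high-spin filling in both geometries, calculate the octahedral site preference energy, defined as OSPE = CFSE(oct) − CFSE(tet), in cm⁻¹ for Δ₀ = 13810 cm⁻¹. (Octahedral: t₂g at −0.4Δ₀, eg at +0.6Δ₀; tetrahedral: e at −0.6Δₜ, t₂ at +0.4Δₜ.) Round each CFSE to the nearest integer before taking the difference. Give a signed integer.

Co²⁺: group 9, so d-count = 9 − 2 = 7.
Octahedral high-spin t₂g⁵ eg²: CFSE = -0.8 × 13810 = -11048 cm⁻¹.
In a tetrahedral site the filling is e⁴ t₂³: CFSE(tet) = -1.2Δₜ = -1.2 × (4/9)(13810) = -7365 cm⁻¹.
OSPE = CFSE(oct) − CFSE(tet) = -11048 − (-7365) = -3683 cm⁻¹.

-3683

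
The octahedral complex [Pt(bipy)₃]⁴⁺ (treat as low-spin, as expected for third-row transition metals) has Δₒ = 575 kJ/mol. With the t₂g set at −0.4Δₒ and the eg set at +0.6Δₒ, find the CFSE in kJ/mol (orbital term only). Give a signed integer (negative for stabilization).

-1380

bipy is neutral, so the +4 overall charge sits on Pt: oxidation state +4.
Group 10 minus oxidation state +4 gives a d⁶ configuration for Pt⁴⁺.
Electron filling gives t₂g⁶ eg⁰.
CFSE(orbital) = 6×(-0.4Δₒ) + 0×(0.6Δₒ) = -2.4Δₒ; with Δₒ = 575 kJ/mol that is -1380 kJ/mol.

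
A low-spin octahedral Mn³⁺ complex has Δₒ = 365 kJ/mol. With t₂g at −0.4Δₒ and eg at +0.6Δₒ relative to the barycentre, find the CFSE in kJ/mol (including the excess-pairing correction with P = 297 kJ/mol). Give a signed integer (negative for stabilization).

Mn sits in group 7; removing 3 electrons leaves Mn³⁺ with 7 − 3 = 4 d electrons.
The d⁴ electrons fill as t₂g⁴ eg⁰.
CFSE(orbital) = 4×(-0.4Δₒ) + 0×(0.6Δₒ) = -1.6Δₒ; with Δₒ = 365 kJ/mol that is -584 kJ/mol.
Relative to high-spin t₂g³ eg¹ (0 paired), the low-spin configuration has 1 additional pair, contributing +1 × 297 = +297 kJ/mol.
Combining: -584 + 297 = -287 kJ/mol.

-287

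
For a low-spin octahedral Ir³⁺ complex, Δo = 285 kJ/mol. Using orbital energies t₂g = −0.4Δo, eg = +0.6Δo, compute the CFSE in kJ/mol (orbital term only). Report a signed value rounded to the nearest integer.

Ir is in group 9, so Ir³⁺ is d⁶ (9 − 3 = 6).
Configuration: t₂g⁶ eg⁰.
CFSE(orbital) = 6×(-0.4Δo) + 0×(0.6Δo) = -2.4Δo; with Δo = 285 kJ/mol that is -684 kJ/mol.

-684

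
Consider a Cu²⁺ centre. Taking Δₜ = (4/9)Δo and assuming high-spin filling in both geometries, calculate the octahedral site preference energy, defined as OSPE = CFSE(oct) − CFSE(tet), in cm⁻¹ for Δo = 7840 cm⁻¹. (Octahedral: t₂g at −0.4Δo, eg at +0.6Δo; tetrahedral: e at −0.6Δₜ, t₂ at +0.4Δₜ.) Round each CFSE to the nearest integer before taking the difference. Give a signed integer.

-3310

Cu²⁺: group 11, so d-count = 11 − 2 = 9.
Octahedral (high-spin): t₂g⁶ eg³, CFSE = 6(−0.4) + 3(+0.6) = -0.6Δo = -0.6 × 7840 = -4704 cm⁻¹.
Tetrahedral e⁴ t₂⁵ gives -0.4Δₜ = -0.4 × (4/9) × 7840 = -1394 cm⁻¹.
Subtracting, OSPE = -4704 − (-1394) = -3310 cm⁻¹.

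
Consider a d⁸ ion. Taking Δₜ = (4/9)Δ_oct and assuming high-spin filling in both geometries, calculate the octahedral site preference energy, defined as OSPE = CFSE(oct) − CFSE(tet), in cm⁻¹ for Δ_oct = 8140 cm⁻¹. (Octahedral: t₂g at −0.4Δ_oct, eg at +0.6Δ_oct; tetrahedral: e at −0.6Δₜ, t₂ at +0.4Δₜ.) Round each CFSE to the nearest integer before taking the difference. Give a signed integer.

-6874

Octahedral high-spin t2g^6 e_g^2: CFSE = -1.2 × 8140 = -9768 cm⁻¹.
In a tetrahedral site the filling is e^4 t2^4: CFSE(tet) = -0.8Δₜ = -0.8 × (4/9)(8140) = -2894 cm⁻¹.
Subtracting, OSPE = -9768 − (-2894) = -6874 cm⁻¹.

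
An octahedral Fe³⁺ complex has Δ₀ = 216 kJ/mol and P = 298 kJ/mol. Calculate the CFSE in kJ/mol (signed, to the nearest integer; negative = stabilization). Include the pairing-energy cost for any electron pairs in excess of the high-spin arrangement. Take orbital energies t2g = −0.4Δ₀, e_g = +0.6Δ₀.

Fe³⁺: group 8, so d-count = 8 − 3 = 5.
Δ₀ < P, so pairing is avoided: the ground state is high-spin.
Configuration: t2g^3 e_g^2.
Orbital CFSE = 0.0Δ₀ = 0.0 × 216 = 0 kJ/mol.
High-spin has no excess pairs, so no pairing correction applies.

0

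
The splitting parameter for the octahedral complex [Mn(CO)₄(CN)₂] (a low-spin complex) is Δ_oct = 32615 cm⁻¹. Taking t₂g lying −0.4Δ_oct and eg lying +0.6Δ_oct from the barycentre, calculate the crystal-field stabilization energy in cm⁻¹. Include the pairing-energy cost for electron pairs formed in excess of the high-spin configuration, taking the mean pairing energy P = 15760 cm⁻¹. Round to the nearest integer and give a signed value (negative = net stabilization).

-33710

Ligand charges: 4×(+0) from CO and 2×(-1) from CN⁻ sum to -2; with overall charge +0, Mn is +2.
Mn sits in group 7; removing 2 electrons leaves Mn²⁺ with 7 − 2 = 5 d electrons.
The d⁵ electrons fill as t₂g⁵ eg⁰.
The orbital stabilization is -2.0Δ_oct = -2.0 × 32615 = -65230 cm⁻¹.
Pairing penalty: 2 pairs vs 0 in the high-spin reference → 2 extra × P = 31520 cm⁻¹.
Net CFSE = -65230 + 31520 = -33710 cm⁻¹.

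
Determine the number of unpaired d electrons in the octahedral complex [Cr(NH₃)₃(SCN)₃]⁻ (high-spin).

4

Ligand charges: 3×(+0) from NH₃ and 3×(-1) from SCN⁻ sum to -3; with overall charge -1, Cr is +2.
Cr is in group 6, so Cr²⁺ is d⁴ (6 − 2 = 4).
Configuration: t2g^3 e_g^1, giving 4 unpaired electrons.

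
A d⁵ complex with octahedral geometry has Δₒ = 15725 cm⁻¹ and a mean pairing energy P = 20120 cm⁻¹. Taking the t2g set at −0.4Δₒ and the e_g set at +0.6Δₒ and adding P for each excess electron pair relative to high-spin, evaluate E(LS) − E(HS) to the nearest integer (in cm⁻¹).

8790

High-spin d⁵ fills as t2g^3 e_g^2 with CFSE 3(−0.4) + 2(+0.6) = 0.0Δₒ = 0 cm⁻¹.
Low-spin: t2g^5 e_g^0, orbital CFSE = -2.0Δₒ = -31450 cm⁻¹; plus 2 excess pairs × P = +40240 cm⁻¹; total 8790 cm⁻¹.
The difference is 8790 − (0) = 8790 cm⁻¹, so high-spin lies lower.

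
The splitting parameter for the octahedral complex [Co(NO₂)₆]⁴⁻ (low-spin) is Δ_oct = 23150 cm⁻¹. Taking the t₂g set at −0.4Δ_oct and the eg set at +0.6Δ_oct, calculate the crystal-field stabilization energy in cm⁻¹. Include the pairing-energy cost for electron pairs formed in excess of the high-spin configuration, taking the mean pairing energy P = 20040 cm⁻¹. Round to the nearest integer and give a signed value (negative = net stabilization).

Each NO₂⁻ contributes -1; 6 × (-1) = -6. With overall charge -4, Co is in the +2 oxidation state.
Co²⁺: group 9, so d-count = 9 − 2 = 7.
Electron filling gives t₂g⁶ eg¹.
CFSE(orbital) = 6×(-0.4Δ_oct) + 1×(0.6Δ_oct) = -1.8Δ_oct; with Δ_oct = 23150 cm⁻¹ that is -41670 cm⁻¹.
High-spin d⁷ would be t₂g⁵ eg² with 2 pairs; low-spin has 3, so 1 excess pair costs +1P = +20040 cm⁻¹.
Combining: -41670 + 20040 = -21630 cm⁻¹.

-21630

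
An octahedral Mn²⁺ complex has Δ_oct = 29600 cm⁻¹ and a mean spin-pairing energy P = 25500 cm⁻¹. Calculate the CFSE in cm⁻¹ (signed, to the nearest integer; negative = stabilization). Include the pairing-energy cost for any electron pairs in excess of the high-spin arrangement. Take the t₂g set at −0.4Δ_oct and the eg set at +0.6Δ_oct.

Group 7 minus oxidation state +2 gives a d⁵ configuration for Mn²⁺.
Here Δ_oct > P (29600 > 25500), so the low-spin state is favoured.
That gives t₂g⁵ eg⁰.
Orbital CFSE = -2.0Δ_oct = -2.0 × 29600 = -59200 cm⁻¹.
Excess pairs vs high-spin: 2 − 0 = 2; pairing cost = +51000 cm⁻¹.
Net CFSE = -59200 + 51000 = -8200 cm⁻¹.

-8200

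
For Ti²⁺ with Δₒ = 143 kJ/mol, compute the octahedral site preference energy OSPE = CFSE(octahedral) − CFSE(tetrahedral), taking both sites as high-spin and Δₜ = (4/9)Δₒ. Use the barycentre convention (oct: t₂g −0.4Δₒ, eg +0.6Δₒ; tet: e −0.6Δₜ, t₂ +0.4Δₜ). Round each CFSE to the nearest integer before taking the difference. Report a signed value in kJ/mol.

-38

Ti²⁺: group 4, so d-count = 4 − 2 = 2.
Octahedral high-spin t2g^2 e_g^0: CFSE = -0.8 × 143 = -114 kJ/mol.
Tetrahedral: e^2 t2^0, CFSE = 2(−0.6) + 0(+0.4) = -1.2Δₜ = -1.2 × (4/9) × 143 = -76 kJ/mol.
OSPE = -114 − (-76) = -38 kJ/mol.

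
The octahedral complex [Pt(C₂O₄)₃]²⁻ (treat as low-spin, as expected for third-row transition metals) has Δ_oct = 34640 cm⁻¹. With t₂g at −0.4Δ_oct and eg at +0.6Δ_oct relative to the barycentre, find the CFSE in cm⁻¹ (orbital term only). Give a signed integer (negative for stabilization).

Each C₂O₄²⁻ contributes -2; 3 × (-2) = -6. With overall charge -2, Pt is in the +4 oxidation state.
Pt sits in group 10; removing 4 electrons leaves Pt⁴⁺ with 10 − 4 = 6 d electrons.
The d⁶ electrons fill as t₂g⁶ eg⁰.
Orbital CFSE = 6(-0.4) + 0(0.6) = -2.4Δ_oct = -2.4 × 34640 = -83136 cm⁻¹.

-83136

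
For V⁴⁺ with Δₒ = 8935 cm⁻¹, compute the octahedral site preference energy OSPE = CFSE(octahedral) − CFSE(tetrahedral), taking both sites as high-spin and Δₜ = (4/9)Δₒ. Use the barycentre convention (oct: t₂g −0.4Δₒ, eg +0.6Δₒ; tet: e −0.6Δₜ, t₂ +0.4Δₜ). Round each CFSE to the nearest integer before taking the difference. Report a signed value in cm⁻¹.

-1191

V⁴⁺: group 5, so d-count = 5 − 4 = 1.
In an octahedral site d¹ (HS) is t₂g¹ eg⁰, giving CFSE(oct) = -0.4Δₒ = -3574 cm⁻¹.
Tetrahedral: e¹ t₂⁰, CFSE = 1(−0.6) + 0(+0.4) = -0.6Δₜ = -0.6 × (4/9) × 8935 = -2383 cm⁻¹.
OSPE = -3574 − (-2383) = -1191 cm⁻¹.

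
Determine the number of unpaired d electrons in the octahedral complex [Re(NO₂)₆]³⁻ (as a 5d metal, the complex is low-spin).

2

Each NO₂⁻ contributes -1; 6 × (-1) = -6. With overall charge -3, Re is in the +3 oxidation state.
Re sits in group 7; removing 3 electrons leaves Re³⁺ with 7 − 3 = 4 d electrons.
Configuration: t2g^4 e_g^0, giving 2 unpaired electrons.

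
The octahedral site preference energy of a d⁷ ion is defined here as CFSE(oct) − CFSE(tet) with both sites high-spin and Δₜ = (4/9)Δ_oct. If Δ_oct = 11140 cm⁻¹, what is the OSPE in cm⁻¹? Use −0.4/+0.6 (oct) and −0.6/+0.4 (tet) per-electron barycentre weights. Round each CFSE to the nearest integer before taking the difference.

In an octahedral site d⁷ (HS) is t₂g⁵ eg², giving CFSE(oct) = -0.8Δ_oct = -8912 cm⁻¹.
Tetrahedral: e⁴ t₂³, CFSE = 4(−0.6) + 3(+0.4) = -1.2Δₜ = -1.2 × (4/9) × 11140 = -5941 cm⁻¹.
OSPE = -8912 − (-5941) = -2971 cm⁻¹.

-2971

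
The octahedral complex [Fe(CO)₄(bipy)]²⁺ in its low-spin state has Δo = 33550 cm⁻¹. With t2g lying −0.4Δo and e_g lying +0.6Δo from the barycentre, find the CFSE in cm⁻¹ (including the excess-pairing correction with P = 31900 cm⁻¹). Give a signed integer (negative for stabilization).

-16720

Ligand charges: 4×(+0) from CO and 1×(+0) from bipy sum to +0; with overall charge +2, Fe is +2.
Fe sits in group 8; removing 2 electrons leaves Fe²⁺ with 8 − 2 = 6 d electrons.
Configuration: t2g^6 e_g^0.
The orbital stabilization is -2.4Δo = -2.4 × 33550 = -80520 cm⁻¹.
Relative to high-spin t2g^4 e_g^2 (1 paired), the low-spin configuration has 2 additional pairs, contributing +2 × 31900 = +63800 cm⁻¹.
Combining: -80520 + 63800 = -16720 cm⁻¹.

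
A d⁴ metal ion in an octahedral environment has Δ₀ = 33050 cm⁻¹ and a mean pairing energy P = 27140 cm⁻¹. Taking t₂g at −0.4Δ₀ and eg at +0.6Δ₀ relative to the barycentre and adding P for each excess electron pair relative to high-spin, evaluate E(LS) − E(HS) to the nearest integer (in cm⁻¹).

-5910

High-spin: t₂g³ eg¹, CFSE = -0.6Δ₀ = -19830 cm⁻¹.
Low-spin t₂g⁴ eg⁰ gives -1.6Δ₀ = -52880 cm⁻¹, but forming 1 extra pair costs 1P = 27140 cm⁻¹, so E(LS) = -52880 + 27140 = -25740 cm⁻¹.
E(LS) − E(HS) = -25740 − (-19830) = -5910 cm⁻¹.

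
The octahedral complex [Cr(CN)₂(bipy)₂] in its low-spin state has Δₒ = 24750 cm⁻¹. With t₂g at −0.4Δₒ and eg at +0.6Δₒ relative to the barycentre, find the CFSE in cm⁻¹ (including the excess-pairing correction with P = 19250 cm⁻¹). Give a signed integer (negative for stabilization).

-20350

Ligand charges: 2×(-1) from CN⁻ and 2×(+0) from bipy sum to -2; with overall charge +0, Cr is +2.
Cr is in group 6, so Cr²⁺ is d⁴ (6 − 2 = 4).
The d⁴ electrons fill as t₂g⁴ eg⁰.
CFSE(orbital) = 4×(-0.4Δₒ) + 0×(0.6Δₒ) = -1.6Δₒ; with Δₒ = 24750 cm⁻¹ that is -39600 cm⁻¹.
Pairing penalty: 1 pair vs 0 in the high-spin reference → 1 extra × P = 19250 cm⁻¹.
Net CFSE = -39600 + 19250 = -20350 cm⁻¹.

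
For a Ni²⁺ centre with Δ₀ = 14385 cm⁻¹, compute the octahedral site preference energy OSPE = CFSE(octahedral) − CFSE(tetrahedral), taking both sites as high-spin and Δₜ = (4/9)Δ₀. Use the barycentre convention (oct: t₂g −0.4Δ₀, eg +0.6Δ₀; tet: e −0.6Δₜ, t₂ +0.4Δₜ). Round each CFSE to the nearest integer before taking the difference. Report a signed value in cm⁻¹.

Ni is in group 10, so Ni²⁺ is d⁸ (10 − 2 = 8).
In an octahedral site d⁸ (HS) is t2g^6 e_g^2, giving CFSE(oct) = -1.2Δ₀ = -17262 cm⁻¹.
Tetrahedral: e^4 t2^4, CFSE = 4(−0.6) + 4(+0.4) = -0.8Δₜ = -0.8 × (4/9) × 14385 = -5115 cm⁻¹.
OSPE = CFSE(oct) − CFSE(tet) = -17262 − (-5115) = -12147 cm⁻¹.

-12147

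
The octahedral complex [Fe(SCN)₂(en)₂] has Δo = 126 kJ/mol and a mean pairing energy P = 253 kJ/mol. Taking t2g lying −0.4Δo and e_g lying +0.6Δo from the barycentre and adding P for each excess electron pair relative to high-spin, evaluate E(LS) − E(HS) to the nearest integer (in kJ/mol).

Ligand charges: 2×(-1) from SCN⁻ and 2×(+0) from en sum to -2; with overall charge +0, Fe is +2.
Fe is in group 8, so Fe²⁺ is d⁶ (8 − 2 = 6).
High-spin d⁶ fills as t2g^4 e_g^2 with CFSE 4(−0.4) + 2(+0.6) = -0.4Δo = -50 kJ/mol.
For low-spin the configuration is t2g^6 e_g^0: orbital energy -2.4 × 126 = -302 kJ/mol, and 2 additional pairs relative to high-spin add 506 kJ/mol, giving 204 kJ/mol.
E(LS) − E(HS) = 204 − (-50) = 254 kJ/mol.

254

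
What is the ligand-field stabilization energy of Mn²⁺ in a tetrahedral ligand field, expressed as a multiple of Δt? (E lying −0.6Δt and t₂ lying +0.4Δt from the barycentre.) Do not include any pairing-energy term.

0.0 Δt

Mn is in group 7, so Mn²⁺ is d⁵ (7 − 2 = 5).
With tetrahedral geometry the complex is necessarily high-spin.
Configuration: e² t₂³.
CFSE = 2(-0.6Δt) + 3(0.4Δt) = -1.2Δt + 1.2Δt = 0.0Δt.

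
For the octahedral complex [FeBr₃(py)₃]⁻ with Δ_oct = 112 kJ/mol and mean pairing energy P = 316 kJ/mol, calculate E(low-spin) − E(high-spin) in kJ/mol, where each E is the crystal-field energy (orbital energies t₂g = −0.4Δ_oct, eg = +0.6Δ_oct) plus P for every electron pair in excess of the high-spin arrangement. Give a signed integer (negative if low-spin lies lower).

Ligand charges: 3×(-1) from Br⁻ and 3×(+0) from py sum to -3; with overall charge -1, Fe is +2.
Fe²⁺: group 8, so d-count = 8 − 2 = 6.
High-spin d⁶ fills as t₂g⁴ eg² with CFSE 4(−0.4) + 2(+0.6) = -0.4Δ_oct = -45 kJ/mol.
Low-spin: t₂g⁶ eg⁰, orbital CFSE = -2.4Δ_oct = -269 kJ/mol; plus 2 excess pairs × P = +632 kJ/mol; total 363 kJ/mol.
Thus E(LS) − E(HS) = 408 kJ/mol.

408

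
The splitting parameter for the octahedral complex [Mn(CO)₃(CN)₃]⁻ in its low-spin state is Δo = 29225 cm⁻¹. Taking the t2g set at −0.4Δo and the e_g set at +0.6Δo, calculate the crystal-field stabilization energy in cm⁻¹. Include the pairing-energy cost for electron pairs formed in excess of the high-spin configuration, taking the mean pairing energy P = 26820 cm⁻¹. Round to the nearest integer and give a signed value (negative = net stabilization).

-4810

Ligand charges: 3×(+0) from CO and 3×(-1) from CN⁻ sum to -3; with overall charge -1, Mn is +2.
Mn²⁺: group 7, so d-count = 7 − 2 = 5.
Configuration: t2g^5 e_g^0.
Orbital CFSE = 5(-0.4) + 0(0.6) = -2.0Δo = -2.0 × 29225 = -58450 cm⁻¹.
High-spin d⁵ would be t2g^3 e_g^2 with 0 pairs; low-spin has 2, so 2 excess pairs cost +2P = +53640 cm⁻¹.
Combining: -58450 + 53640 = -4810 cm⁻¹.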